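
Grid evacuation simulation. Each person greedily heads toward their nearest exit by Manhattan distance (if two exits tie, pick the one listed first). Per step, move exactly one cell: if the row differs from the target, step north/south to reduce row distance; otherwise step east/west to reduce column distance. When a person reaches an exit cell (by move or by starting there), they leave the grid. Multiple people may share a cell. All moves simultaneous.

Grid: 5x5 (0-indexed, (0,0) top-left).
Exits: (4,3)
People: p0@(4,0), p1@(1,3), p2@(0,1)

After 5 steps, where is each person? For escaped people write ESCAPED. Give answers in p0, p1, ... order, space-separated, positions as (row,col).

Step 1: p0:(4,0)->(4,1) | p1:(1,3)->(2,3) | p2:(0,1)->(1,1)
Step 2: p0:(4,1)->(4,2) | p1:(2,3)->(3,3) | p2:(1,1)->(2,1)
Step 3: p0:(4,2)->(4,3)->EXIT | p1:(3,3)->(4,3)->EXIT | p2:(2,1)->(3,1)
Step 4: p0:escaped | p1:escaped | p2:(3,1)->(4,1)
Step 5: p0:escaped | p1:escaped | p2:(4,1)->(4,2)

ESCAPED ESCAPED (4,2)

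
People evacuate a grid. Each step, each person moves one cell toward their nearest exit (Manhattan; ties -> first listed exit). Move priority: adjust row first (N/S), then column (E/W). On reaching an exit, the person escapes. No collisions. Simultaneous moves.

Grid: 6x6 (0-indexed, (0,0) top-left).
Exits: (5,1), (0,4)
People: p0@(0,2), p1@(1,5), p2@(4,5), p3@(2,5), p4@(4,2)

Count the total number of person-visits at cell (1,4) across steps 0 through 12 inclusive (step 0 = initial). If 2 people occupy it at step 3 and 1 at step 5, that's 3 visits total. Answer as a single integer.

Answer: 0

Derivation:
Step 0: p0@(0,2) p1@(1,5) p2@(4,5) p3@(2,5) p4@(4,2) -> at (1,4): 0 [-], cum=0
Step 1: p0@(0,3) p1@(0,5) p2@(5,5) p3@(1,5) p4@(5,2) -> at (1,4): 0 [-], cum=0
Step 2: p0@ESC p1@ESC p2@(5,4) p3@(0,5) p4@ESC -> at (1,4): 0 [-], cum=0
Step 3: p0@ESC p1@ESC p2@(5,3) p3@ESC p4@ESC -> at (1,4): 0 [-], cum=0
Step 4: p0@ESC p1@ESC p2@(5,2) p3@ESC p4@ESC -> at (1,4): 0 [-], cum=0
Step 5: p0@ESC p1@ESC p2@ESC p3@ESC p4@ESC -> at (1,4): 0 [-], cum=0
Total visits = 0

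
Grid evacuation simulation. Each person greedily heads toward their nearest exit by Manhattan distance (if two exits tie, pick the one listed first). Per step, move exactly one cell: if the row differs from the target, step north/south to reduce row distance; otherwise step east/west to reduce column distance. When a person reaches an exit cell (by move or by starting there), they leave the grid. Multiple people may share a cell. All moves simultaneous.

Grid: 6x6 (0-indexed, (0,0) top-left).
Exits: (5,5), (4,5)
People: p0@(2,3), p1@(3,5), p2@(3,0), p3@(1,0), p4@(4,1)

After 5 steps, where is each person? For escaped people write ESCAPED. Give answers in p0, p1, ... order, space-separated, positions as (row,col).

Step 1: p0:(2,3)->(3,3) | p1:(3,5)->(4,5)->EXIT | p2:(3,0)->(4,0) | p3:(1,0)->(2,0) | p4:(4,1)->(4,2)
Step 2: p0:(3,3)->(4,3) | p1:escaped | p2:(4,0)->(4,1) | p3:(2,0)->(3,0) | p4:(4,2)->(4,3)
Step 3: p0:(4,3)->(4,4) | p1:escaped | p2:(4,1)->(4,2) | p3:(3,0)->(4,0) | p4:(4,3)->(4,4)
Step 4: p0:(4,4)->(4,5)->EXIT | p1:escaped | p2:(4,2)->(4,3) | p3:(4,0)->(4,1) | p4:(4,4)->(4,5)->EXIT
Step 5: p0:escaped | p1:escaped | p2:(4,3)->(4,4) | p3:(4,1)->(4,2) | p4:escaped

ESCAPED ESCAPED (4,4) (4,2) ESCAPED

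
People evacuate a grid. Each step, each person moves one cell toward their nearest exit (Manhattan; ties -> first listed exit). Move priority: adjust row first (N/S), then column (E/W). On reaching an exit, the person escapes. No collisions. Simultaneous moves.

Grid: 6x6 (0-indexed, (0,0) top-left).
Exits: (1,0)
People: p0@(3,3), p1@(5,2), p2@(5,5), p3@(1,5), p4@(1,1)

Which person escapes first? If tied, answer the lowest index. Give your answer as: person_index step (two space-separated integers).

Step 1: p0:(3,3)->(2,3) | p1:(5,2)->(4,2) | p2:(5,5)->(4,5) | p3:(1,5)->(1,4) | p4:(1,1)->(1,0)->EXIT
Step 2: p0:(2,3)->(1,3) | p1:(4,2)->(3,2) | p2:(4,5)->(3,5) | p3:(1,4)->(1,3) | p4:escaped
Step 3: p0:(1,3)->(1,2) | p1:(3,2)->(2,2) | p2:(3,5)->(2,5) | p3:(1,3)->(1,2) | p4:escaped
Step 4: p0:(1,2)->(1,1) | p1:(2,2)->(1,2) | p2:(2,5)->(1,5) | p3:(1,2)->(1,1) | p4:escaped
Step 5: p0:(1,1)->(1,0)->EXIT | p1:(1,2)->(1,1) | p2:(1,5)->(1,4) | p3:(1,1)->(1,0)->EXIT | p4:escaped
Step 6: p0:escaped | p1:(1,1)->(1,0)->EXIT | p2:(1,4)->(1,3) | p3:escaped | p4:escaped
Step 7: p0:escaped | p1:escaped | p2:(1,3)->(1,2) | p3:escaped | p4:escaped
Step 8: p0:escaped | p1:escaped | p2:(1,2)->(1,1) | p3:escaped | p4:escaped
Step 9: p0:escaped | p1:escaped | p2:(1,1)->(1,0)->EXIT | p3:escaped | p4:escaped
Exit steps: [5, 6, 9, 5, 1]
First to escape: p4 at step 1

Answer: 4 1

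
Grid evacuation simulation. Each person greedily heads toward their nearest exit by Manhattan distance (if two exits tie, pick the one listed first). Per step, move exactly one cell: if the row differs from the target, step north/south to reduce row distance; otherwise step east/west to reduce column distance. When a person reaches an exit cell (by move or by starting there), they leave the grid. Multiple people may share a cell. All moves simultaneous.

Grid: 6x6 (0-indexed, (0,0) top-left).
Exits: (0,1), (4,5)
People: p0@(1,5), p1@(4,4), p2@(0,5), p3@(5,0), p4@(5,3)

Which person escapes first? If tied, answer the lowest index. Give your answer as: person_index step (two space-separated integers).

Step 1: p0:(1,5)->(2,5) | p1:(4,4)->(4,5)->EXIT | p2:(0,5)->(0,4) | p3:(5,0)->(4,0) | p4:(5,3)->(4,3)
Step 2: p0:(2,5)->(3,5) | p1:escaped | p2:(0,4)->(0,3) | p3:(4,0)->(3,0) | p4:(4,3)->(4,4)
Step 3: p0:(3,5)->(4,5)->EXIT | p1:escaped | p2:(0,3)->(0,2) | p3:(3,0)->(2,0) | p4:(4,4)->(4,5)->EXIT
Step 4: p0:escaped | p1:escaped | p2:(0,2)->(0,1)->EXIT | p3:(2,0)->(1,0) | p4:escaped
Step 5: p0:escaped | p1:escaped | p2:escaped | p3:(1,0)->(0,0) | p4:escaped
Step 6: p0:escaped | p1:escaped | p2:escaped | p3:(0,0)->(0,1)->EXIT | p4:escaped
Exit steps: [3, 1, 4, 6, 3]
First to escape: p1 at step 1

Answer: 1 1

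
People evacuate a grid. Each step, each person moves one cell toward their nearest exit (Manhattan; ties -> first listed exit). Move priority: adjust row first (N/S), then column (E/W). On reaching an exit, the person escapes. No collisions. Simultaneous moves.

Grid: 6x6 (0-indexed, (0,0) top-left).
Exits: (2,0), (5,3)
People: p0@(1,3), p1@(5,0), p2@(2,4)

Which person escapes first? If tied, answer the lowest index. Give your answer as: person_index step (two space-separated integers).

Answer: 1 3

Derivation:
Step 1: p0:(1,3)->(2,3) | p1:(5,0)->(4,0) | p2:(2,4)->(2,3)
Step 2: p0:(2,3)->(2,2) | p1:(4,0)->(3,0) | p2:(2,3)->(2,2)
Step 3: p0:(2,2)->(2,1) | p1:(3,0)->(2,0)->EXIT | p2:(2,2)->(2,1)
Step 4: p0:(2,1)->(2,0)->EXIT | p1:escaped | p2:(2,1)->(2,0)->EXIT
Exit steps: [4, 3, 4]
First to escape: p1 at step 3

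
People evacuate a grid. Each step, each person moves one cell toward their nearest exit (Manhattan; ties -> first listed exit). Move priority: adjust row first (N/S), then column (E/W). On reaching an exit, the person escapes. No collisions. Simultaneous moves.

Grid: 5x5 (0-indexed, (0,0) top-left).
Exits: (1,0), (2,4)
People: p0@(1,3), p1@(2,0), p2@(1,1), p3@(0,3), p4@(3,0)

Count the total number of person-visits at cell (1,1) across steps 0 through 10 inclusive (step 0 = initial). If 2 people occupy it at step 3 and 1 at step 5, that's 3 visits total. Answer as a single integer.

Step 0: p0@(1,3) p1@(2,0) p2@(1,1) p3@(0,3) p4@(3,0) -> at (1,1): 1 [p2], cum=1
Step 1: p0@(2,3) p1@ESC p2@ESC p3@(1,3) p4@(2,0) -> at (1,1): 0 [-], cum=1
Step 2: p0@ESC p1@ESC p2@ESC p3@(2,3) p4@ESC -> at (1,1): 0 [-], cum=1
Step 3: p0@ESC p1@ESC p2@ESC p3@ESC p4@ESC -> at (1,1): 0 [-], cum=1
Total visits = 1

Answer: 1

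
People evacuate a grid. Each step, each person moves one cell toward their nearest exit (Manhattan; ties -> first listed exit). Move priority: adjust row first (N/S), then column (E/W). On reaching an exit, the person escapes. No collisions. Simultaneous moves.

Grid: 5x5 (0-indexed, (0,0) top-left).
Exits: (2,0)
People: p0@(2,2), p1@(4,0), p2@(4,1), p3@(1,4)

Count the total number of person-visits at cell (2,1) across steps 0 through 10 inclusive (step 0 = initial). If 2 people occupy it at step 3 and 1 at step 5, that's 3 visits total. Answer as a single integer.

Answer: 3

Derivation:
Step 0: p0@(2,2) p1@(4,0) p2@(4,1) p3@(1,4) -> at (2,1): 0 [-], cum=0
Step 1: p0@(2,1) p1@(3,0) p2@(3,1) p3@(2,4) -> at (2,1): 1 [p0], cum=1
Step 2: p0@ESC p1@ESC p2@(2,1) p3@(2,3) -> at (2,1): 1 [p2], cum=2
Step 3: p0@ESC p1@ESC p2@ESC p3@(2,2) -> at (2,1): 0 [-], cum=2
Step 4: p0@ESC p1@ESC p2@ESC p3@(2,1) -> at (2,1): 1 [p3], cum=3
Step 5: p0@ESC p1@ESC p2@ESC p3@ESC -> at (2,1): 0 [-], cum=3
Total visits = 3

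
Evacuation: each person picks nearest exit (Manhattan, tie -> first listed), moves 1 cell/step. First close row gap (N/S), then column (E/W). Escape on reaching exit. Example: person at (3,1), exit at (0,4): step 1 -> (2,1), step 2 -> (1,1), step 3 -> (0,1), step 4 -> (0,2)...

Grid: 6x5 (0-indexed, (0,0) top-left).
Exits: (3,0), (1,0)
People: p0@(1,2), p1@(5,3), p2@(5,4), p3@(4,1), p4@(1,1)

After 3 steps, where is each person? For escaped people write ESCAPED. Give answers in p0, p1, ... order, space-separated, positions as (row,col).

Step 1: p0:(1,2)->(1,1) | p1:(5,3)->(4,3) | p2:(5,4)->(4,4) | p3:(4,1)->(3,1) | p4:(1,1)->(1,0)->EXIT
Step 2: p0:(1,1)->(1,0)->EXIT | p1:(4,3)->(3,3) | p2:(4,4)->(3,4) | p3:(3,1)->(3,0)->EXIT | p4:escaped
Step 3: p0:escaped | p1:(3,3)->(3,2) | p2:(3,4)->(3,3) | p3:escaped | p4:escaped

ESCAPED (3,2) (3,3) ESCAPED ESCAPED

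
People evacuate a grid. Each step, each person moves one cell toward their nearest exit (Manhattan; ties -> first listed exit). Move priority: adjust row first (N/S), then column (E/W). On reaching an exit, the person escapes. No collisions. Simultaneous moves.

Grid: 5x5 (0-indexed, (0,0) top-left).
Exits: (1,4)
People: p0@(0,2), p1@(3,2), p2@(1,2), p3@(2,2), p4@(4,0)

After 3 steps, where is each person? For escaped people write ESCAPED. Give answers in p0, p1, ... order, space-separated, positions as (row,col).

Step 1: p0:(0,2)->(1,2) | p1:(3,2)->(2,2) | p2:(1,2)->(1,3) | p3:(2,2)->(1,2) | p4:(4,0)->(3,0)
Step 2: p0:(1,2)->(1,3) | p1:(2,2)->(1,2) | p2:(1,3)->(1,4)->EXIT | p3:(1,2)->(1,3) | p4:(3,0)->(2,0)
Step 3: p0:(1,3)->(1,4)->EXIT | p1:(1,2)->(1,3) | p2:escaped | p3:(1,3)->(1,4)->EXIT | p4:(2,0)->(1,0)

ESCAPED (1,3) ESCAPED ESCAPED (1,0)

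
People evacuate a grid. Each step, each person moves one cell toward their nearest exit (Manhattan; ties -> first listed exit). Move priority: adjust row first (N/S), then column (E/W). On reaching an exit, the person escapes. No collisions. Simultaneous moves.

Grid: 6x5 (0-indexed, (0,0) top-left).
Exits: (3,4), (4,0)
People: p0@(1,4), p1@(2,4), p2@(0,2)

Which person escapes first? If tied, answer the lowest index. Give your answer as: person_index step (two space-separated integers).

Step 1: p0:(1,4)->(2,4) | p1:(2,4)->(3,4)->EXIT | p2:(0,2)->(1,2)
Step 2: p0:(2,4)->(3,4)->EXIT | p1:escaped | p2:(1,2)->(2,2)
Step 3: p0:escaped | p1:escaped | p2:(2,2)->(3,2)
Step 4: p0:escaped | p1:escaped | p2:(3,2)->(3,3)
Step 5: p0:escaped | p1:escaped | p2:(3,3)->(3,4)->EXIT
Exit steps: [2, 1, 5]
First to escape: p1 at step 1

Answer: 1 1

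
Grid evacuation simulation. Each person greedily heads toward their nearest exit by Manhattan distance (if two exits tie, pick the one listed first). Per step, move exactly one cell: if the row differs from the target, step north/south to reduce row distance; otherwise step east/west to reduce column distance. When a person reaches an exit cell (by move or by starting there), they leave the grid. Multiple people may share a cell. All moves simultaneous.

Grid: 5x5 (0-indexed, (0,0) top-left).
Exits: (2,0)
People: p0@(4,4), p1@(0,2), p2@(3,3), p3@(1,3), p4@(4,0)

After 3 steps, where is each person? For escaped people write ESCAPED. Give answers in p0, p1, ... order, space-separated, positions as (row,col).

Step 1: p0:(4,4)->(3,4) | p1:(0,2)->(1,2) | p2:(3,3)->(2,3) | p3:(1,3)->(2,3) | p4:(4,0)->(3,0)
Step 2: p0:(3,4)->(2,4) | p1:(1,2)->(2,2) | p2:(2,3)->(2,2) | p3:(2,3)->(2,2) | p4:(3,0)->(2,0)->EXIT
Step 3: p0:(2,4)->(2,3) | p1:(2,2)->(2,1) | p2:(2,2)->(2,1) | p3:(2,2)->(2,1) | p4:escaped

(2,3) (2,1) (2,1) (2,1) ESCAPED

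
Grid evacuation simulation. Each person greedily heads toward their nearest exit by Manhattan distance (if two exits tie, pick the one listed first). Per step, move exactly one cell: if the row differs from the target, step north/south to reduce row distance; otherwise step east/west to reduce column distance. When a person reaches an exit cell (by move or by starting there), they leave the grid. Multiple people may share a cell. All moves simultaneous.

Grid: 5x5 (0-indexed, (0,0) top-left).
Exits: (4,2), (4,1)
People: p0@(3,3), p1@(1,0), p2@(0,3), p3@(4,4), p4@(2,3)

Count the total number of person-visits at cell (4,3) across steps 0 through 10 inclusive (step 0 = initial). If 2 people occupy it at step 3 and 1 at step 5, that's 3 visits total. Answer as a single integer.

Step 0: p0@(3,3) p1@(1,0) p2@(0,3) p3@(4,4) p4@(2,3) -> at (4,3): 0 [-], cum=0
Step 1: p0@(4,3) p1@(2,0) p2@(1,3) p3@(4,3) p4@(3,3) -> at (4,3): 2 [p0,p3], cum=2
Step 2: p0@ESC p1@(3,0) p2@(2,3) p3@ESC p4@(4,3) -> at (4,3): 1 [p4], cum=3
Step 3: p0@ESC p1@(4,0) p2@(3,3) p3@ESC p4@ESC -> at (4,3): 0 [-], cum=3
Step 4: p0@ESC p1@ESC p2@(4,3) p3@ESC p4@ESC -> at (4,3): 1 [p2], cum=4
Step 5: p0@ESC p1@ESC p2@ESC p3@ESC p4@ESC -> at (4,3): 0 [-], cum=4
Total visits = 4

Answer: 4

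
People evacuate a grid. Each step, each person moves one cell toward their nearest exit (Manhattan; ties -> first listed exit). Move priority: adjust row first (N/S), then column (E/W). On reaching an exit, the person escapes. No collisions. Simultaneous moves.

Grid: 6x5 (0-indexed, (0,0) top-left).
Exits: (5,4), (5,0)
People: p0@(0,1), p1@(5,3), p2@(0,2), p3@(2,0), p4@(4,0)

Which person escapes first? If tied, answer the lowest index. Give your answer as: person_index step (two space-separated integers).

Step 1: p0:(0,1)->(1,1) | p1:(5,3)->(5,4)->EXIT | p2:(0,2)->(1,2) | p3:(2,0)->(3,0) | p4:(4,0)->(5,0)->EXIT
Step 2: p0:(1,1)->(2,1) | p1:escaped | p2:(1,2)->(2,2) | p3:(3,0)->(4,0) | p4:escaped
Step 3: p0:(2,1)->(3,1) | p1:escaped | p2:(2,2)->(3,2) | p3:(4,0)->(5,0)->EXIT | p4:escaped
Step 4: p0:(3,1)->(4,1) | p1:escaped | p2:(3,2)->(4,2) | p3:escaped | p4:escaped
Step 5: p0:(4,1)->(5,1) | p1:escaped | p2:(4,2)->(5,2) | p3:escaped | p4:escaped
Step 6: p0:(5,1)->(5,0)->EXIT | p1:escaped | p2:(5,2)->(5,3) | p3:escaped | p4:escaped
Step 7: p0:escaped | p1:escaped | p2:(5,3)->(5,4)->EXIT | p3:escaped | p4:escaped
Exit steps: [6, 1, 7, 3, 1]
First to escape: p1 at step 1

Answer: 1 1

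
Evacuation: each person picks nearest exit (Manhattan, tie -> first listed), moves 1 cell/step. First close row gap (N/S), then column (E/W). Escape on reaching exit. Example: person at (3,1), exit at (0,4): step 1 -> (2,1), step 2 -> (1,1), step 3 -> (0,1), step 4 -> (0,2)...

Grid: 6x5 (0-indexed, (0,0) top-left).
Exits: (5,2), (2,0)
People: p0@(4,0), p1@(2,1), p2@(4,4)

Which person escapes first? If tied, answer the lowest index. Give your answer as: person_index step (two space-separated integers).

Step 1: p0:(4,0)->(3,0) | p1:(2,1)->(2,0)->EXIT | p2:(4,4)->(5,4)
Step 2: p0:(3,0)->(2,0)->EXIT | p1:escaped | p2:(5,4)->(5,3)
Step 3: p0:escaped | p1:escaped | p2:(5,3)->(5,2)->EXIT
Exit steps: [2, 1, 3]
First to escape: p1 at step 1

Answer: 1 1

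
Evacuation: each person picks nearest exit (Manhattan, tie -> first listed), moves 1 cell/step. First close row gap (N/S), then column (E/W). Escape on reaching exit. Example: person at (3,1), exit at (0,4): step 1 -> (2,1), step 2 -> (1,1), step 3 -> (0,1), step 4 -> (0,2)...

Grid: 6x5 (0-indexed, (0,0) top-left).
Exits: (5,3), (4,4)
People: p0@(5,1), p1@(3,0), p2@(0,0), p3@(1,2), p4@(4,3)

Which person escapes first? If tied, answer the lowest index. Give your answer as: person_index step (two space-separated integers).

Step 1: p0:(5,1)->(5,2) | p1:(3,0)->(4,0) | p2:(0,0)->(1,0) | p3:(1,2)->(2,2) | p4:(4,3)->(5,3)->EXIT
Step 2: p0:(5,2)->(5,3)->EXIT | p1:(4,0)->(5,0) | p2:(1,0)->(2,0) | p3:(2,2)->(3,2) | p4:escaped
Step 3: p0:escaped | p1:(5,0)->(5,1) | p2:(2,0)->(3,0) | p3:(3,2)->(4,2) | p4:escaped
Step 4: p0:escaped | p1:(5,1)->(5,2) | p2:(3,0)->(4,0) | p3:(4,2)->(5,2) | p4:escaped
Step 5: p0:escaped | p1:(5,2)->(5,3)->EXIT | p2:(4,0)->(5,0) | p3:(5,2)->(5,3)->EXIT | p4:escaped
Step 6: p0:escaped | p1:escaped | p2:(5,0)->(5,1) | p3:escaped | p4:escaped
Step 7: p0:escaped | p1:escaped | p2:(5,1)->(5,2) | p3:escaped | p4:escaped
Step 8: p0:escaped | p1:escaped | p2:(5,2)->(5,3)->EXIT | p3:escaped | p4:escaped
Exit steps: [2, 5, 8, 5, 1]
First to escape: p4 at step 1

Answer: 4 1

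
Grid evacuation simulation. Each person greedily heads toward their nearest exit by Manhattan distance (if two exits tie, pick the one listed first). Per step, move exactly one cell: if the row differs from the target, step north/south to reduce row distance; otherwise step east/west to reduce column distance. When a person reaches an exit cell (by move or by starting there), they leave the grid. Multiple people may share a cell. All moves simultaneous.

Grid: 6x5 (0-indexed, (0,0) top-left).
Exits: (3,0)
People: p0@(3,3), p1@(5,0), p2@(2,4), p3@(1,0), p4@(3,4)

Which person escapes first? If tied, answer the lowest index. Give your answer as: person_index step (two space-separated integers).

Step 1: p0:(3,3)->(3,2) | p1:(5,0)->(4,0) | p2:(2,4)->(3,4) | p3:(1,0)->(2,0) | p4:(3,4)->(3,3)
Step 2: p0:(3,2)->(3,1) | p1:(4,0)->(3,0)->EXIT | p2:(3,4)->(3,3) | p3:(2,0)->(3,0)->EXIT | p4:(3,3)->(3,2)
Step 3: p0:(3,1)->(3,0)->EXIT | p1:escaped | p2:(3,3)->(3,2) | p3:escaped | p4:(3,2)->(3,1)
Step 4: p0:escaped | p1:escaped | p2:(3,2)->(3,1) | p3:escaped | p4:(3,1)->(3,0)->EXIT
Step 5: p0:escaped | p1:escaped | p2:(3,1)->(3,0)->EXIT | p3:escaped | p4:escaped
Exit steps: [3, 2, 5, 2, 4]
First to escape: p1 at step 2

Answer: 1 2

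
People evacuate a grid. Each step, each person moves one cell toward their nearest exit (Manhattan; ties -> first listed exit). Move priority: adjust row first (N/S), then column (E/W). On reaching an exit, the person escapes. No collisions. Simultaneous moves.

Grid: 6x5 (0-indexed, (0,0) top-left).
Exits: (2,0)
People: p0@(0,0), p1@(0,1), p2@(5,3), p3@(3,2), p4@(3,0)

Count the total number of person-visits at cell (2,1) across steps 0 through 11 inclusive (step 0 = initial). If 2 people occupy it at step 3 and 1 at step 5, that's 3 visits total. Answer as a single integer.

Answer: 3

Derivation:
Step 0: p0@(0,0) p1@(0,1) p2@(5,3) p3@(3,2) p4@(3,0) -> at (2,1): 0 [-], cum=0
Step 1: p0@(1,0) p1@(1,1) p2@(4,3) p3@(2,2) p4@ESC -> at (2,1): 0 [-], cum=0
Step 2: p0@ESC p1@(2,1) p2@(3,3) p3@(2,1) p4@ESC -> at (2,1): 2 [p1,p3], cum=2
Step 3: p0@ESC p1@ESC p2@(2,3) p3@ESC p4@ESC -> at (2,1): 0 [-], cum=2
Step 4: p0@ESC p1@ESC p2@(2,2) p3@ESC p4@ESC -> at (2,1): 0 [-], cum=2
Step 5: p0@ESC p1@ESC p2@(2,1) p3@ESC p4@ESC -> at (2,1): 1 [p2], cum=3
Step 6: p0@ESC p1@ESC p2@ESC p3@ESC p4@ESC -> at (2,1): 0 [-], cum=3
Total visits = 3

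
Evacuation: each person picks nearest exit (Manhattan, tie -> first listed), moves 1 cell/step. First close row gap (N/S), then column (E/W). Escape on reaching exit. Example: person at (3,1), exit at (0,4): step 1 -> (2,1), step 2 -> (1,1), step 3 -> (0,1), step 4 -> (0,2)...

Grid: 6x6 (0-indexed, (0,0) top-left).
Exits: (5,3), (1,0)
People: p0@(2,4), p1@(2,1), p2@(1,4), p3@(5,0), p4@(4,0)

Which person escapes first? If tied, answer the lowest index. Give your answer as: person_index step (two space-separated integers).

Answer: 1 2

Derivation:
Step 1: p0:(2,4)->(3,4) | p1:(2,1)->(1,1) | p2:(1,4)->(1,3) | p3:(5,0)->(5,1) | p4:(4,0)->(3,0)
Step 2: p0:(3,4)->(4,4) | p1:(1,1)->(1,0)->EXIT | p2:(1,3)->(1,2) | p3:(5,1)->(5,2) | p4:(3,0)->(2,0)
Step 3: p0:(4,4)->(5,4) | p1:escaped | p2:(1,2)->(1,1) | p3:(5,2)->(5,3)->EXIT | p4:(2,0)->(1,0)->EXIT
Step 4: p0:(5,4)->(5,3)->EXIT | p1:escaped | p2:(1,1)->(1,0)->EXIT | p3:escaped | p4:escaped
Exit steps: [4, 2, 4, 3, 3]
First to escape: p1 at step 2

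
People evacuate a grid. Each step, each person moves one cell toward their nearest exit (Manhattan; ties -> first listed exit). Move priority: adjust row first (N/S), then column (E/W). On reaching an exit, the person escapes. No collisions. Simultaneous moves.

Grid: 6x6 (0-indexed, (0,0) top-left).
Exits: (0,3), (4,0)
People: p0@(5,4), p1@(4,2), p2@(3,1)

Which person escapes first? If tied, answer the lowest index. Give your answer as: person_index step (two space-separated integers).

Answer: 1 2

Derivation:
Step 1: p0:(5,4)->(4,4) | p1:(4,2)->(4,1) | p2:(3,1)->(4,1)
Step 2: p0:(4,4)->(4,3) | p1:(4,1)->(4,0)->EXIT | p2:(4,1)->(4,0)->EXIT
Step 3: p0:(4,3)->(4,2) | p1:escaped | p2:escaped
Step 4: p0:(4,2)->(4,1) | p1:escaped | p2:escaped
Step 5: p0:(4,1)->(4,0)->EXIT | p1:escaped | p2:escaped
Exit steps: [5, 2, 2]
First to escape: p1 at step 2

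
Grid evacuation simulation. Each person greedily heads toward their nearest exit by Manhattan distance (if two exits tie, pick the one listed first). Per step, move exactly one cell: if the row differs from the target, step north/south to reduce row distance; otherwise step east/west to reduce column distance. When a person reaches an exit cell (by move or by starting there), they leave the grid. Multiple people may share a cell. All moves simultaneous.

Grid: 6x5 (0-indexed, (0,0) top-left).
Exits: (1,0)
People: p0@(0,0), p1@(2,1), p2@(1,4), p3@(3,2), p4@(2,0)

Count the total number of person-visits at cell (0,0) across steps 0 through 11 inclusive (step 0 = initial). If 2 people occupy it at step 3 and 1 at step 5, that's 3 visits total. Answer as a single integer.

Answer: 1

Derivation:
Step 0: p0@(0,0) p1@(2,1) p2@(1,4) p3@(3,2) p4@(2,0) -> at (0,0): 1 [p0], cum=1
Step 1: p0@ESC p1@(1,1) p2@(1,3) p3@(2,2) p4@ESC -> at (0,0): 0 [-], cum=1
Step 2: p0@ESC p1@ESC p2@(1,2) p3@(1,2) p4@ESC -> at (0,0): 0 [-], cum=1
Step 3: p0@ESC p1@ESC p2@(1,1) p3@(1,1) p4@ESC -> at (0,0): 0 [-], cum=1
Step 4: p0@ESC p1@ESC p2@ESC p3@ESC p4@ESC -> at (0,0): 0 [-], cum=1
Total visits = 1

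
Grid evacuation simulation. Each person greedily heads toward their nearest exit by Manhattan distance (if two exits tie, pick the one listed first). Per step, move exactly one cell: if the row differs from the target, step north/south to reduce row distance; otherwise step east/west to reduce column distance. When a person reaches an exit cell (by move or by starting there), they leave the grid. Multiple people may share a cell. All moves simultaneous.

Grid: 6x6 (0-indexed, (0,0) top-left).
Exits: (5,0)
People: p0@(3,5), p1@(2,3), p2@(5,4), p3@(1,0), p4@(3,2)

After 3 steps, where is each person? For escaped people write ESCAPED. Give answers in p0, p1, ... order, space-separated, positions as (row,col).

Step 1: p0:(3,5)->(4,5) | p1:(2,3)->(3,3) | p2:(5,4)->(5,3) | p3:(1,0)->(2,0) | p4:(3,2)->(4,2)
Step 2: p0:(4,5)->(5,5) | p1:(3,3)->(4,3) | p2:(5,3)->(5,2) | p3:(2,0)->(3,0) | p4:(4,2)->(5,2)
Step 3: p0:(5,5)->(5,4) | p1:(4,3)->(5,3) | p2:(5,2)->(5,1) | p3:(3,0)->(4,0) | p4:(5,2)->(5,1)

(5,4) (5,3) (5,1) (4,0) (5,1)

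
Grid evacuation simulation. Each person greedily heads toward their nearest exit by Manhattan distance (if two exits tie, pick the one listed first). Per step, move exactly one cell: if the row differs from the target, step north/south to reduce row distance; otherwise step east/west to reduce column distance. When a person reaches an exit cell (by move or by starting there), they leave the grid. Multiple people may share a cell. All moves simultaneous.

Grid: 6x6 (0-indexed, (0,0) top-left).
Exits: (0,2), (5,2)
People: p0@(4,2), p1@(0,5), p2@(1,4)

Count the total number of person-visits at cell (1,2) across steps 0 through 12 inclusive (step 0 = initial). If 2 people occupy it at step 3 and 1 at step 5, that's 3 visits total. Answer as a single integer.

Step 0: p0@(4,2) p1@(0,5) p2@(1,4) -> at (1,2): 0 [-], cum=0
Step 1: p0@ESC p1@(0,4) p2@(0,4) -> at (1,2): 0 [-], cum=0
Step 2: p0@ESC p1@(0,3) p2@(0,3) -> at (1,2): 0 [-], cum=0
Step 3: p0@ESC p1@ESC p2@ESC -> at (1,2): 0 [-], cum=0
Total visits = 0

Answer: 0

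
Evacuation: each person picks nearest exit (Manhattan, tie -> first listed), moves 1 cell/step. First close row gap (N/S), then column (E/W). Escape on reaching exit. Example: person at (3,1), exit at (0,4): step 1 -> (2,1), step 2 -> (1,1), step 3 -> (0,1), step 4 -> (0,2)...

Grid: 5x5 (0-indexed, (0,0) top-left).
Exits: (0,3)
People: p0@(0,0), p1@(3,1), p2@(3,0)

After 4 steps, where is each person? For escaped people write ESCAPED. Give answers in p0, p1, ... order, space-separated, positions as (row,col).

Step 1: p0:(0,0)->(0,1) | p1:(3,1)->(2,1) | p2:(3,0)->(2,0)
Step 2: p0:(0,1)->(0,2) | p1:(2,1)->(1,1) | p2:(2,0)->(1,0)
Step 3: p0:(0,2)->(0,3)->EXIT | p1:(1,1)->(0,1) | p2:(1,0)->(0,0)
Step 4: p0:escaped | p1:(0,1)->(0,2) | p2:(0,0)->(0,1)

ESCAPED (0,2) (0,1)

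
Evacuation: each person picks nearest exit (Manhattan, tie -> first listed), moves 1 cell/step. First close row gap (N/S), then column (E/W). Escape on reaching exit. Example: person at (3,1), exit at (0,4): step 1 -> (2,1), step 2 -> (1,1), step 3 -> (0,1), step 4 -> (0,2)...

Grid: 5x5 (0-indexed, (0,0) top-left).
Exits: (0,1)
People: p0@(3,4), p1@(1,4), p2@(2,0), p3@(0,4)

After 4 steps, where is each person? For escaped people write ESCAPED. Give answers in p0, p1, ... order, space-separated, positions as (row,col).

Step 1: p0:(3,4)->(2,4) | p1:(1,4)->(0,4) | p2:(2,0)->(1,0) | p3:(0,4)->(0,3)
Step 2: p0:(2,4)->(1,4) | p1:(0,4)->(0,3) | p2:(1,0)->(0,0) | p3:(0,3)->(0,2)
Step 3: p0:(1,4)->(0,4) | p1:(0,3)->(0,2) | p2:(0,0)->(0,1)->EXIT | p3:(0,2)->(0,1)->EXIT
Step 4: p0:(0,4)->(0,3) | p1:(0,2)->(0,1)->EXIT | p2:escaped | p3:escaped

(0,3) ESCAPED ESCAPED ESCAPED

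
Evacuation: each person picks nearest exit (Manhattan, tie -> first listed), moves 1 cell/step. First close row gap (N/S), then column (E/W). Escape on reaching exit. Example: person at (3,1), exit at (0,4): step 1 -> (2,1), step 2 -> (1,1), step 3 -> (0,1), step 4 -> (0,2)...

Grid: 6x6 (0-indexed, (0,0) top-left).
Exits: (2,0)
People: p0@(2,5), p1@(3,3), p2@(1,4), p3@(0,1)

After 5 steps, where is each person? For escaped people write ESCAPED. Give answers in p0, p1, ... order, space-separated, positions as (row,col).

Step 1: p0:(2,5)->(2,4) | p1:(3,3)->(2,3) | p2:(1,4)->(2,4) | p3:(0,1)->(1,1)
Step 2: p0:(2,4)->(2,3) | p1:(2,3)->(2,2) | p2:(2,4)->(2,3) | p3:(1,1)->(2,1)
Step 3: p0:(2,3)->(2,2) | p1:(2,2)->(2,1) | p2:(2,3)->(2,2) | p3:(2,1)->(2,0)->EXIT
Step 4: p0:(2,2)->(2,1) | p1:(2,1)->(2,0)->EXIT | p2:(2,2)->(2,1) | p3:escaped
Step 5: p0:(2,1)->(2,0)->EXIT | p1:escaped | p2:(2,1)->(2,0)->EXIT | p3:escaped

ESCAPED ESCAPED ESCAPED ESCAPED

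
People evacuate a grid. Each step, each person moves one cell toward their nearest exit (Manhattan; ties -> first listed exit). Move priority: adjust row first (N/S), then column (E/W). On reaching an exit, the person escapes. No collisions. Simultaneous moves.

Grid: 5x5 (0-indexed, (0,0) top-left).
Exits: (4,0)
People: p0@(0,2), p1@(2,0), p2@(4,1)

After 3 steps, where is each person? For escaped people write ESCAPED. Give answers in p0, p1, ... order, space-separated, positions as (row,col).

Step 1: p0:(0,2)->(1,2) | p1:(2,0)->(3,0) | p2:(4,1)->(4,0)->EXIT
Step 2: p0:(1,2)->(2,2) | p1:(3,0)->(4,0)->EXIT | p2:escaped
Step 3: p0:(2,2)->(3,2) | p1:escaped | p2:escaped

(3,2) ESCAPED ESCAPED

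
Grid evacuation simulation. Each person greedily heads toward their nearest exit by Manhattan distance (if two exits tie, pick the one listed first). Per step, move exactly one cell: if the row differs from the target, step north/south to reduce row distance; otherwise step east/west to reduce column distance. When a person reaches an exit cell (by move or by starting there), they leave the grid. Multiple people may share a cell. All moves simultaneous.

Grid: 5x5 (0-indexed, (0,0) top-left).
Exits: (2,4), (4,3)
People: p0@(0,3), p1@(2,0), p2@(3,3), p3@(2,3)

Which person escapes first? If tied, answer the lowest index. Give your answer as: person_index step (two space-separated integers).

Step 1: p0:(0,3)->(1,3) | p1:(2,0)->(2,1) | p2:(3,3)->(4,3)->EXIT | p3:(2,3)->(2,4)->EXIT
Step 2: p0:(1,3)->(2,3) | p1:(2,1)->(2,2) | p2:escaped | p3:escaped
Step 3: p0:(2,3)->(2,4)->EXIT | p1:(2,2)->(2,3) | p2:escaped | p3:escaped
Step 4: p0:escaped | p1:(2,3)->(2,4)->EXIT | p2:escaped | p3:escaped
Exit steps: [3, 4, 1, 1]
First to escape: p2 at step 1

Answer: 2 1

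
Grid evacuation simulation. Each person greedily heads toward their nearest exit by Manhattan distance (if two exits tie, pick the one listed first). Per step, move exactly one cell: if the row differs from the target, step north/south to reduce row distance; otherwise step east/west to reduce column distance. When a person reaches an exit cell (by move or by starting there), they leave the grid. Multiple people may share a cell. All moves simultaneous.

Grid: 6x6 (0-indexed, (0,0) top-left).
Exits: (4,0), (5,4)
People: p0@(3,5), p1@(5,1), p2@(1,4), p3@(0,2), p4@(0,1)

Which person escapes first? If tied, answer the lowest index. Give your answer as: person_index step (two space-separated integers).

Step 1: p0:(3,5)->(4,5) | p1:(5,1)->(4,1) | p2:(1,4)->(2,4) | p3:(0,2)->(1,2) | p4:(0,1)->(1,1)
Step 2: p0:(4,5)->(5,5) | p1:(4,1)->(4,0)->EXIT | p2:(2,4)->(3,4) | p3:(1,2)->(2,2) | p4:(1,1)->(2,1)
Step 3: p0:(5,5)->(5,4)->EXIT | p1:escaped | p2:(3,4)->(4,4) | p3:(2,2)->(3,2) | p4:(2,1)->(3,1)
Step 4: p0:escaped | p1:escaped | p2:(4,4)->(5,4)->EXIT | p3:(3,2)->(4,2) | p4:(3,1)->(4,1)
Step 5: p0:escaped | p1:escaped | p2:escaped | p3:(4,2)->(4,1) | p4:(4,1)->(4,0)->EXIT
Step 6: p0:escaped | p1:escaped | p2:escaped | p3:(4,1)->(4,0)->EXIT | p4:escaped
Exit steps: [3, 2, 4, 6, 5]
First to escape: p1 at step 2

Answer: 1 2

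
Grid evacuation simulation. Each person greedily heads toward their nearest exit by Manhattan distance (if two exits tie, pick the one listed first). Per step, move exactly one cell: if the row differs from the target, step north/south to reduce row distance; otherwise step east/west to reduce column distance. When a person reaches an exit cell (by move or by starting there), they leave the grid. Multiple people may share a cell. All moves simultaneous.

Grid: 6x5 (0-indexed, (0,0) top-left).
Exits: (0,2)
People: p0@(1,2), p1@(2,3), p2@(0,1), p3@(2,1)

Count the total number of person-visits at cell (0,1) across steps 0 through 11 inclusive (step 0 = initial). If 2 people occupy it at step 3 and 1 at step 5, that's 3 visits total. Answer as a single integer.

Answer: 2

Derivation:
Step 0: p0@(1,2) p1@(2,3) p2@(0,1) p3@(2,1) -> at (0,1): 1 [p2], cum=1
Step 1: p0@ESC p1@(1,3) p2@ESC p3@(1,1) -> at (0,1): 0 [-], cum=1
Step 2: p0@ESC p1@(0,3) p2@ESC p3@(0,1) -> at (0,1): 1 [p3], cum=2
Step 3: p0@ESC p1@ESC p2@ESC p3@ESC -> at (0,1): 0 [-], cum=2
Total visits = 2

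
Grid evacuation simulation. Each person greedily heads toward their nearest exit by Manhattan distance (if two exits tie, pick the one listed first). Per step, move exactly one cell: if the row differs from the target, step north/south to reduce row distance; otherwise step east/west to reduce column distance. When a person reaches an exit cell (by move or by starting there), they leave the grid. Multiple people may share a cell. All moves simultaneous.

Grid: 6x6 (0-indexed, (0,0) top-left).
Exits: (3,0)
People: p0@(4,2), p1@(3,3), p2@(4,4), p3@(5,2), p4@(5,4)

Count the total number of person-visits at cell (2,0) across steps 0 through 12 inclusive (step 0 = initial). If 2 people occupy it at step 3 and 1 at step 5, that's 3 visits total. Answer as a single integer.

Answer: 0

Derivation:
Step 0: p0@(4,2) p1@(3,3) p2@(4,4) p3@(5,2) p4@(5,4) -> at (2,0): 0 [-], cum=0
Step 1: p0@(3,2) p1@(3,2) p2@(3,4) p3@(4,2) p4@(4,4) -> at (2,0): 0 [-], cum=0
Step 2: p0@(3,1) p1@(3,1) p2@(3,3) p3@(3,2) p4@(3,4) -> at (2,0): 0 [-], cum=0
Step 3: p0@ESC p1@ESC p2@(3,2) p3@(3,1) p4@(3,3) -> at (2,0): 0 [-], cum=0
Step 4: p0@ESC p1@ESC p2@(3,1) p3@ESC p4@(3,2) -> at (2,0): 0 [-], cum=0
Step 5: p0@ESC p1@ESC p2@ESC p3@ESC p4@(3,1) -> at (2,0): 0 [-], cum=0
Step 6: p0@ESC p1@ESC p2@ESC p3@ESC p4@ESC -> at (2,0): 0 [-], cum=0
Total visits = 0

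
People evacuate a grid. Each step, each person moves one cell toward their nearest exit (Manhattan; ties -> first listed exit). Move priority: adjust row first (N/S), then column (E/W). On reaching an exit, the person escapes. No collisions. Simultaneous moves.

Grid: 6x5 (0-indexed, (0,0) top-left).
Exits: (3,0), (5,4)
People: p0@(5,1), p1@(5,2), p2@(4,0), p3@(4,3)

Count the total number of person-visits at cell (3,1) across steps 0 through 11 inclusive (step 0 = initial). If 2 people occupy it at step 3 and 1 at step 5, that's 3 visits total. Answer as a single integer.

Step 0: p0@(5,1) p1@(5,2) p2@(4,0) p3@(4,3) -> at (3,1): 0 [-], cum=0
Step 1: p0@(4,1) p1@(5,3) p2@ESC p3@(5,3) -> at (3,1): 0 [-], cum=0
Step 2: p0@(3,1) p1@ESC p2@ESC p3@ESC -> at (3,1): 1 [p0], cum=1
Step 3: p0@ESC p1@ESC p2@ESC p3@ESC -> at (3,1): 0 [-], cum=1
Total visits = 1

Answer: 1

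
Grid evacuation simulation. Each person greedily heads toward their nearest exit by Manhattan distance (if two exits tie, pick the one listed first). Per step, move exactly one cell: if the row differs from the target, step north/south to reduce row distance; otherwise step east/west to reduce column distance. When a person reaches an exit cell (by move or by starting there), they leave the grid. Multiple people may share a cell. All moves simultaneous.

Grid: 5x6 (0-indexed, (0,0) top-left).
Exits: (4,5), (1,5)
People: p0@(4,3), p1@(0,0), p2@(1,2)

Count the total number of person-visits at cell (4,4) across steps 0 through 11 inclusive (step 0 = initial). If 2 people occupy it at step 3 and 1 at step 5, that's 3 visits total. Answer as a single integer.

Answer: 1

Derivation:
Step 0: p0@(4,3) p1@(0,0) p2@(1,2) -> at (4,4): 0 [-], cum=0
Step 1: p0@(4,4) p1@(1,0) p2@(1,3) -> at (4,4): 1 [p0], cum=1
Step 2: p0@ESC p1@(1,1) p2@(1,4) -> at (4,4): 0 [-], cum=1
Step 3: p0@ESC p1@(1,2) p2@ESC -> at (4,4): 0 [-], cum=1
Step 4: p0@ESC p1@(1,3) p2@ESC -> at (4,4): 0 [-], cum=1
Step 5: p0@ESC p1@(1,4) p2@ESC -> at (4,4): 0 [-], cum=1
Step 6: p0@ESC p1@ESC p2@ESC -> at (4,4): 0 [-], cum=1
Total visits = 1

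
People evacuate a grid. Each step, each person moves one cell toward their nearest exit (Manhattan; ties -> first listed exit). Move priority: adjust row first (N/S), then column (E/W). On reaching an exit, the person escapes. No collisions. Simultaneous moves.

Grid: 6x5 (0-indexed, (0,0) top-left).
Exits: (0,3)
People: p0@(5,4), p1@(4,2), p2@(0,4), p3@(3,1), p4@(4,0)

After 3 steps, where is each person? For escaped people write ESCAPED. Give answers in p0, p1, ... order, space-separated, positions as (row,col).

Step 1: p0:(5,4)->(4,4) | p1:(4,2)->(3,2) | p2:(0,4)->(0,3)->EXIT | p3:(3,1)->(2,1) | p4:(4,0)->(3,0)
Step 2: p0:(4,4)->(3,4) | p1:(3,2)->(2,2) | p2:escaped | p3:(2,1)->(1,1) | p4:(3,0)->(2,0)
Step 3: p0:(3,4)->(2,4) | p1:(2,2)->(1,2) | p2:escaped | p3:(1,1)->(0,1) | p4:(2,0)->(1,0)

(2,4) (1,2) ESCAPED (0,1) (1,0)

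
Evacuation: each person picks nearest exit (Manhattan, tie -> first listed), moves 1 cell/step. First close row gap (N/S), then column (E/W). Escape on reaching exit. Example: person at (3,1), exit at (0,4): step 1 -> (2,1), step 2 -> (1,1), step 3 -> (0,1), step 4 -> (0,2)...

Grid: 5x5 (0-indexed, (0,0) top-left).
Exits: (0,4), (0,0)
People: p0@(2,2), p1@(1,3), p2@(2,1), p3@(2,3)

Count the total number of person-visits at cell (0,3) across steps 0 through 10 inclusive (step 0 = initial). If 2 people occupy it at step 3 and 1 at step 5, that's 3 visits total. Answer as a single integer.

Step 0: p0@(2,2) p1@(1,3) p2@(2,1) p3@(2,3) -> at (0,3): 0 [-], cum=0
Step 1: p0@(1,2) p1@(0,3) p2@(1,1) p3@(1,3) -> at (0,3): 1 [p1], cum=1
Step 2: p0@(0,2) p1@ESC p2@(0,1) p3@(0,3) -> at (0,3): 1 [p3], cum=2
Step 3: p0@(0,3) p1@ESC p2@ESC p3@ESC -> at (0,3): 1 [p0], cum=3
Step 4: p0@ESC p1@ESC p2@ESC p3@ESC -> at (0,3): 0 [-], cum=3
Total visits = 3

Answer: 3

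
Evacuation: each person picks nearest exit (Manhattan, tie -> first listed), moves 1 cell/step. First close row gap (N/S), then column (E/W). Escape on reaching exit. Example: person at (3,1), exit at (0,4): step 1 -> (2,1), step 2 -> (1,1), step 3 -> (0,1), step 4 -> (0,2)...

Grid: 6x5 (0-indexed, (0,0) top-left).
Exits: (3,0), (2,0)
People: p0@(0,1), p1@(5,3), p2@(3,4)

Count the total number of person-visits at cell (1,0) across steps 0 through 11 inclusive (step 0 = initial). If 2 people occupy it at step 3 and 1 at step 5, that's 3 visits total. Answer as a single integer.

Step 0: p0@(0,1) p1@(5,3) p2@(3,4) -> at (1,0): 0 [-], cum=0
Step 1: p0@(1,1) p1@(4,3) p2@(3,3) -> at (1,0): 0 [-], cum=0
Step 2: p0@(2,1) p1@(3,3) p2@(3,2) -> at (1,0): 0 [-], cum=0
Step 3: p0@ESC p1@(3,2) p2@(3,1) -> at (1,0): 0 [-], cum=0
Step 4: p0@ESC p1@(3,1) p2@ESC -> at (1,0): 0 [-], cum=0
Step 5: p0@ESC p1@ESC p2@ESC -> at (1,0): 0 [-], cum=0
Total visits = 0

Answer: 0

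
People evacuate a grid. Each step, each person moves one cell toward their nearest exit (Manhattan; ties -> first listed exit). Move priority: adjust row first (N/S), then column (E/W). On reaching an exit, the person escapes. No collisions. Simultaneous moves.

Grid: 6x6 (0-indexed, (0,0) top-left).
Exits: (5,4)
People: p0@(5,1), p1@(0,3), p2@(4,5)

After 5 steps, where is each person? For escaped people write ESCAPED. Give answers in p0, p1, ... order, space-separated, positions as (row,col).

Step 1: p0:(5,1)->(5,2) | p1:(0,3)->(1,3) | p2:(4,5)->(5,5)
Step 2: p0:(5,2)->(5,3) | p1:(1,3)->(2,3) | p2:(5,5)->(5,4)->EXIT
Step 3: p0:(5,3)->(5,4)->EXIT | p1:(2,3)->(3,3) | p2:escaped
Step 4: p0:escaped | p1:(3,3)->(4,3) | p2:escaped
Step 5: p0:escaped | p1:(4,3)->(5,3) | p2:escaped

ESCAPED (5,3) ESCAPED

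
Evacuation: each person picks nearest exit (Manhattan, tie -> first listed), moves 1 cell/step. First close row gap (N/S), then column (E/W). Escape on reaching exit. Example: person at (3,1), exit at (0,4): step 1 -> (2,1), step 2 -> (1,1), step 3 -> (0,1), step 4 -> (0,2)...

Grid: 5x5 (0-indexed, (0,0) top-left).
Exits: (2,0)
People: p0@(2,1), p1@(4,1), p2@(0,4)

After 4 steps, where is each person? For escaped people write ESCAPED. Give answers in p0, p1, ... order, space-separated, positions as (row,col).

Step 1: p0:(2,1)->(2,0)->EXIT | p1:(4,1)->(3,1) | p2:(0,4)->(1,4)
Step 2: p0:escaped | p1:(3,1)->(2,1) | p2:(1,4)->(2,4)
Step 3: p0:escaped | p1:(2,1)->(2,0)->EXIT | p2:(2,4)->(2,3)
Step 4: p0:escaped | p1:escaped | p2:(2,3)->(2,2)

ESCAPED ESCAPED (2,2)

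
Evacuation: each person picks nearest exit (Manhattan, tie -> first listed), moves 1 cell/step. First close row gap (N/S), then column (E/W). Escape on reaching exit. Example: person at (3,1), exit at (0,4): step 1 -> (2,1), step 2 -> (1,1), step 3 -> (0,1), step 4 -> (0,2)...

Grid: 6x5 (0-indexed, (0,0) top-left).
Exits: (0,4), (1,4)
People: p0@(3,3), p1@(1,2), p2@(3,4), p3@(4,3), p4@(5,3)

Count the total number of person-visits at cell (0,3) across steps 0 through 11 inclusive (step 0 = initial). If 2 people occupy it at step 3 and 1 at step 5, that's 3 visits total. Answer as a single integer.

Step 0: p0@(3,3) p1@(1,2) p2@(3,4) p3@(4,3) p4@(5,3) -> at (0,3): 0 [-], cum=0
Step 1: p0@(2,3) p1@(1,3) p2@(2,4) p3@(3,3) p4@(4,3) -> at (0,3): 0 [-], cum=0
Step 2: p0@(1,3) p1@ESC p2@ESC p3@(2,3) p4@(3,3) -> at (0,3): 0 [-], cum=0
Step 3: p0@ESC p1@ESC p2@ESC p3@(1,3) p4@(2,3) -> at (0,3): 0 [-], cum=0
Step 4: p0@ESC p1@ESC p2@ESC p3@ESC p4@(1,3) -> at (0,3): 0 [-], cum=0
Step 5: p0@ESC p1@ESC p2@ESC p3@ESC p4@ESC -> at (0,3): 0 [-], cum=0
Total visits = 0

Answer: 0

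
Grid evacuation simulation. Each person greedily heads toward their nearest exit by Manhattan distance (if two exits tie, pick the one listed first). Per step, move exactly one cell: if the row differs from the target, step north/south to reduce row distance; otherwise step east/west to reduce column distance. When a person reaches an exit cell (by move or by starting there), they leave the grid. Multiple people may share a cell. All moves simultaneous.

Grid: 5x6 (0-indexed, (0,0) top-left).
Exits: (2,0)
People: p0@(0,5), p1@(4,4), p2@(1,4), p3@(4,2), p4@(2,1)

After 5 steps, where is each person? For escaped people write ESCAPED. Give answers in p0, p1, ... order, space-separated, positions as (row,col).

Step 1: p0:(0,5)->(1,5) | p1:(4,4)->(3,4) | p2:(1,4)->(2,4) | p3:(4,2)->(3,2) | p4:(2,1)->(2,0)->EXIT
Step 2: p0:(1,5)->(2,5) | p1:(3,4)->(2,4) | p2:(2,4)->(2,3) | p3:(3,2)->(2,2) | p4:escaped
Step 3: p0:(2,5)->(2,4) | p1:(2,4)->(2,3) | p2:(2,3)->(2,2) | p3:(2,2)->(2,1) | p4:escaped
Step 4: p0:(2,4)->(2,3) | p1:(2,3)->(2,2) | p2:(2,2)->(2,1) | p3:(2,1)->(2,0)->EXIT | p4:escaped
Step 5: p0:(2,3)->(2,2) | p1:(2,2)->(2,1) | p2:(2,1)->(2,0)->EXIT | p3:escaped | p4:escaped

(2,2) (2,1) ESCAPED ESCAPED ESCAPED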